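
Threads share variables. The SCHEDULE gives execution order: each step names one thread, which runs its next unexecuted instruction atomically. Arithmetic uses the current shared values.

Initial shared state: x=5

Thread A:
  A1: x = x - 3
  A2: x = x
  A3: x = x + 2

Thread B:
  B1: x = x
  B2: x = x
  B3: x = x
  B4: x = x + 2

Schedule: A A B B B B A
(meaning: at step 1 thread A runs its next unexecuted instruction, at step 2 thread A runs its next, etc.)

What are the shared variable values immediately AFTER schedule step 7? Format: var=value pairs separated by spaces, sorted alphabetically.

Answer: x=6

Derivation:
Step 1: thread A executes A1 (x = x - 3). Shared: x=2. PCs: A@1 B@0
Step 2: thread A executes A2 (x = x). Shared: x=2. PCs: A@2 B@0
Step 3: thread B executes B1 (x = x). Shared: x=2. PCs: A@2 B@1
Step 4: thread B executes B2 (x = x). Shared: x=2. PCs: A@2 B@2
Step 5: thread B executes B3 (x = x). Shared: x=2. PCs: A@2 B@3
Step 6: thread B executes B4 (x = x + 2). Shared: x=4. PCs: A@2 B@4
Step 7: thread A executes A3 (x = x + 2). Shared: x=6. PCs: A@3 B@4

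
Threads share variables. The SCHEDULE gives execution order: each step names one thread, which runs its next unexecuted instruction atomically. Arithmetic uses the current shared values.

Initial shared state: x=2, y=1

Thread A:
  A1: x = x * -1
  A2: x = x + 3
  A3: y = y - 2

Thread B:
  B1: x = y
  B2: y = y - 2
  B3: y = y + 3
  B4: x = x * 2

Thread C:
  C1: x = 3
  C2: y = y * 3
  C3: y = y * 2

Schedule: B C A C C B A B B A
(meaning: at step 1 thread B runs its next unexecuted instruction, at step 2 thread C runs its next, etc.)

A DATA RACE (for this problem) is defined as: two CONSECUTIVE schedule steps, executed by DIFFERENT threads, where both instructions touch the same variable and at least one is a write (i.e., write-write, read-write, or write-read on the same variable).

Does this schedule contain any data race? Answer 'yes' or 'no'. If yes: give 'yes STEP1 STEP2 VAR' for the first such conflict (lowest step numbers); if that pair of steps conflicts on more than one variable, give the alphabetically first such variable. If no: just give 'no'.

Answer: yes 1 2 x

Derivation:
Steps 1,2: B(x = y) vs C(x = 3). RACE on x (W-W).
Steps 2,3: C(x = 3) vs A(x = x * -1). RACE on x (W-W).
Steps 3,4: A(r=x,w=x) vs C(r=y,w=y). No conflict.
Steps 4,5: same thread (C). No race.
Steps 5,6: C(y = y * 2) vs B(y = y - 2). RACE on y (W-W).
Steps 6,7: B(r=y,w=y) vs A(r=x,w=x). No conflict.
Steps 7,8: A(r=x,w=x) vs B(r=y,w=y). No conflict.
Steps 8,9: same thread (B). No race.
Steps 9,10: B(r=x,w=x) vs A(r=y,w=y). No conflict.
First conflict at steps 1,2.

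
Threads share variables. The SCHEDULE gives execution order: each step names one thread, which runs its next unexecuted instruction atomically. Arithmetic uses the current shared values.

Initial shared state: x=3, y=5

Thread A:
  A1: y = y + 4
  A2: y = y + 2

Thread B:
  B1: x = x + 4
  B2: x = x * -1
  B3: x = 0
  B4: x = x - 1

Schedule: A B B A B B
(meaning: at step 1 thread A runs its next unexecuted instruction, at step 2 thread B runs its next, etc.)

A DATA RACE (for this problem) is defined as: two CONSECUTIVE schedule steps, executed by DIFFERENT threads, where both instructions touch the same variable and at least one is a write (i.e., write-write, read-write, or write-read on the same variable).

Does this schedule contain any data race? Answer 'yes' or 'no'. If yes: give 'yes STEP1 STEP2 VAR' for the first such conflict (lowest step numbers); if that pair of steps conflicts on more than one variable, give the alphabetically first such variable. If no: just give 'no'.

Steps 1,2: A(r=y,w=y) vs B(r=x,w=x). No conflict.
Steps 2,3: same thread (B). No race.
Steps 3,4: B(r=x,w=x) vs A(r=y,w=y). No conflict.
Steps 4,5: A(r=y,w=y) vs B(r=-,w=x). No conflict.
Steps 5,6: same thread (B). No race.

Answer: no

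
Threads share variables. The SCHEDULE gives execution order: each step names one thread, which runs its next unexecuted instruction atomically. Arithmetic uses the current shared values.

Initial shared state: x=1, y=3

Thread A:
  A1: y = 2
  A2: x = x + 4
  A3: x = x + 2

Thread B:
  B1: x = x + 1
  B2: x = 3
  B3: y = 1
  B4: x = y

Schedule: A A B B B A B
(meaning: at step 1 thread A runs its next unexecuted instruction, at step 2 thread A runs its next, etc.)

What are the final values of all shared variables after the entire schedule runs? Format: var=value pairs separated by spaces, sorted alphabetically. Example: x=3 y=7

Step 1: thread A executes A1 (y = 2). Shared: x=1 y=2. PCs: A@1 B@0
Step 2: thread A executes A2 (x = x + 4). Shared: x=5 y=2. PCs: A@2 B@0
Step 3: thread B executes B1 (x = x + 1). Shared: x=6 y=2. PCs: A@2 B@1
Step 4: thread B executes B2 (x = 3). Shared: x=3 y=2. PCs: A@2 B@2
Step 5: thread B executes B3 (y = 1). Shared: x=3 y=1. PCs: A@2 B@3
Step 6: thread A executes A3 (x = x + 2). Shared: x=5 y=1. PCs: A@3 B@3
Step 7: thread B executes B4 (x = y). Shared: x=1 y=1. PCs: A@3 B@4

Answer: x=1 y=1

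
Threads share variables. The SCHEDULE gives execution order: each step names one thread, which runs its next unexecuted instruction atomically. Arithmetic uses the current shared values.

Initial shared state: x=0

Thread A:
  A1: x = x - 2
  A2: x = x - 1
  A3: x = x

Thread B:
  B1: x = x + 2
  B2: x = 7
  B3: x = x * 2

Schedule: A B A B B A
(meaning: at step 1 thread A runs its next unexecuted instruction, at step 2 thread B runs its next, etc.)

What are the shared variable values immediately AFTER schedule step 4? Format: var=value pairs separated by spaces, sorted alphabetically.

Step 1: thread A executes A1 (x = x - 2). Shared: x=-2. PCs: A@1 B@0
Step 2: thread B executes B1 (x = x + 2). Shared: x=0. PCs: A@1 B@1
Step 3: thread A executes A2 (x = x - 1). Shared: x=-1. PCs: A@2 B@1
Step 4: thread B executes B2 (x = 7). Shared: x=7. PCs: A@2 B@2

Answer: x=7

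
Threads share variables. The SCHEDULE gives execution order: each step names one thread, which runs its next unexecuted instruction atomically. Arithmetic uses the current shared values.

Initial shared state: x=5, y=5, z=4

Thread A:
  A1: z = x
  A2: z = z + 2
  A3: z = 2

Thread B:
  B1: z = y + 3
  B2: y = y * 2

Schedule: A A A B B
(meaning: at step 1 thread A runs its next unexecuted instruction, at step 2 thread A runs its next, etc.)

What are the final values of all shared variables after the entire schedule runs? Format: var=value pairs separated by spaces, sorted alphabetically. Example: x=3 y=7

Step 1: thread A executes A1 (z = x). Shared: x=5 y=5 z=5. PCs: A@1 B@0
Step 2: thread A executes A2 (z = z + 2). Shared: x=5 y=5 z=7. PCs: A@2 B@0
Step 3: thread A executes A3 (z = 2). Shared: x=5 y=5 z=2. PCs: A@3 B@0
Step 4: thread B executes B1 (z = y + 3). Shared: x=5 y=5 z=8. PCs: A@3 B@1
Step 5: thread B executes B2 (y = y * 2). Shared: x=5 y=10 z=8. PCs: A@3 B@2

Answer: x=5 y=10 z=8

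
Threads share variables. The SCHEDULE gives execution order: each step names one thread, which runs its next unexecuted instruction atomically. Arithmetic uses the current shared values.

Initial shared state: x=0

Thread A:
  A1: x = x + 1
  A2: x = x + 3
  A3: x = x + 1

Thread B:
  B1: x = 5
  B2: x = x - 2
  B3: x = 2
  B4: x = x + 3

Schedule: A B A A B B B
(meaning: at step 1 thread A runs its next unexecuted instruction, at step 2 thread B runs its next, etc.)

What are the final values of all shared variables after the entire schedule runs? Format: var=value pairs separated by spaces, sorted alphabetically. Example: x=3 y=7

Step 1: thread A executes A1 (x = x + 1). Shared: x=1. PCs: A@1 B@0
Step 2: thread B executes B1 (x = 5). Shared: x=5. PCs: A@1 B@1
Step 3: thread A executes A2 (x = x + 3). Shared: x=8. PCs: A@2 B@1
Step 4: thread A executes A3 (x = x + 1). Shared: x=9. PCs: A@3 B@1
Step 5: thread B executes B2 (x = x - 2). Shared: x=7. PCs: A@3 B@2
Step 6: thread B executes B3 (x = 2). Shared: x=2. PCs: A@3 B@3
Step 7: thread B executes B4 (x = x + 3). Shared: x=5. PCs: A@3 B@4

Answer: x=5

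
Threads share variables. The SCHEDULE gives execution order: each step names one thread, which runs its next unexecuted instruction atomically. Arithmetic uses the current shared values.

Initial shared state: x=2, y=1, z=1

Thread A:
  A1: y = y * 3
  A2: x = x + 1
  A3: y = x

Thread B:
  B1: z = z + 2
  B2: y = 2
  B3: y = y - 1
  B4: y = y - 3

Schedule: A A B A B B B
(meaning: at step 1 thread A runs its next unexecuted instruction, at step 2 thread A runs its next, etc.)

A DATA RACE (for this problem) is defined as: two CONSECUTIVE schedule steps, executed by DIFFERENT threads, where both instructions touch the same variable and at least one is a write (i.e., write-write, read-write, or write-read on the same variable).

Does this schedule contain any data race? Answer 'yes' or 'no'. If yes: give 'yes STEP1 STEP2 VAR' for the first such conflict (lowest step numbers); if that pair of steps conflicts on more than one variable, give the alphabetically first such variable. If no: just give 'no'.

Steps 1,2: same thread (A). No race.
Steps 2,3: A(r=x,w=x) vs B(r=z,w=z). No conflict.
Steps 3,4: B(r=z,w=z) vs A(r=x,w=y). No conflict.
Steps 4,5: A(y = x) vs B(y = 2). RACE on y (W-W).
Steps 5,6: same thread (B). No race.
Steps 6,7: same thread (B). No race.
First conflict at steps 4,5.

Answer: yes 4 5 y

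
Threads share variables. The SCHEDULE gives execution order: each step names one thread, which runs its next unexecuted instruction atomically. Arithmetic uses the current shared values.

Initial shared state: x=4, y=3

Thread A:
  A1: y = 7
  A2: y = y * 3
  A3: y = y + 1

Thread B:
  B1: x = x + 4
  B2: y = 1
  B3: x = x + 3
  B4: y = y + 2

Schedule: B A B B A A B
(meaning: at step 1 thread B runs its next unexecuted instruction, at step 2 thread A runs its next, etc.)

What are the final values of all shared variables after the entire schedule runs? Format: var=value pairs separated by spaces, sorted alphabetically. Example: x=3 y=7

Answer: x=11 y=6

Derivation:
Step 1: thread B executes B1 (x = x + 4). Shared: x=8 y=3. PCs: A@0 B@1
Step 2: thread A executes A1 (y = 7). Shared: x=8 y=7. PCs: A@1 B@1
Step 3: thread B executes B2 (y = 1). Shared: x=8 y=1. PCs: A@1 B@2
Step 4: thread B executes B3 (x = x + 3). Shared: x=11 y=1. PCs: A@1 B@3
Step 5: thread A executes A2 (y = y * 3). Shared: x=11 y=3. PCs: A@2 B@3
Step 6: thread A executes A3 (y = y + 1). Shared: x=11 y=4. PCs: A@3 B@3
Step 7: thread B executes B4 (y = y + 2). Shared: x=11 y=6. PCs: A@3 B@4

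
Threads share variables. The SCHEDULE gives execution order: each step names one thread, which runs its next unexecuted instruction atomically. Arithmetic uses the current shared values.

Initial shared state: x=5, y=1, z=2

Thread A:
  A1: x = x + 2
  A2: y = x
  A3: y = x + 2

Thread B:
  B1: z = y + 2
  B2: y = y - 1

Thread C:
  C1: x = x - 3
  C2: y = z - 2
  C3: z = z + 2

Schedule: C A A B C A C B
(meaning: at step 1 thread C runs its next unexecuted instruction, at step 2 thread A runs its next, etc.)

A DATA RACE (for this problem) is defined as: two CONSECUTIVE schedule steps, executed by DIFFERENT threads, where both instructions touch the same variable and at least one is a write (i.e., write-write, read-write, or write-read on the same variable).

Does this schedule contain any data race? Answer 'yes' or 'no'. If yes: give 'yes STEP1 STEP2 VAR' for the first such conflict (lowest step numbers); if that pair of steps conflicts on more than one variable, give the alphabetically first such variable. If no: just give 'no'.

Steps 1,2: C(x = x - 3) vs A(x = x + 2). RACE on x (W-W).
Steps 2,3: same thread (A). No race.
Steps 3,4: A(y = x) vs B(z = y + 2). RACE on y (W-R).
Steps 4,5: B(z = y + 2) vs C(y = z - 2). RACE on y (R-W), z (W-R). Multiple vars; alphabetically first is y.
Steps 5,6: C(y = z - 2) vs A(y = x + 2). RACE on y (W-W).
Steps 6,7: A(r=x,w=y) vs C(r=z,w=z). No conflict.
Steps 7,8: C(r=z,w=z) vs B(r=y,w=y). No conflict.
First conflict at steps 1,2.

Answer: yes 1 2 x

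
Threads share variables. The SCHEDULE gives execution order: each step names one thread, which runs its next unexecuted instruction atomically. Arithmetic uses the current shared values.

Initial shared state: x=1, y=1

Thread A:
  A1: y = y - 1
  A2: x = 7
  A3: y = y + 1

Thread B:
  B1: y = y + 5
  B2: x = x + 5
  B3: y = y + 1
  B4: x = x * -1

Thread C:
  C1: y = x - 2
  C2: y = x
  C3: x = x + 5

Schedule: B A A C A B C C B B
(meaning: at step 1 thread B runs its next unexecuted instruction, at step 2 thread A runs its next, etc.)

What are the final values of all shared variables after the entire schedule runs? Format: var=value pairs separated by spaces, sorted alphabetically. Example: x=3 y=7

Answer: x=-17 y=13

Derivation:
Step 1: thread B executes B1 (y = y + 5). Shared: x=1 y=6. PCs: A@0 B@1 C@0
Step 2: thread A executes A1 (y = y - 1). Shared: x=1 y=5. PCs: A@1 B@1 C@0
Step 3: thread A executes A2 (x = 7). Shared: x=7 y=5. PCs: A@2 B@1 C@0
Step 4: thread C executes C1 (y = x - 2). Shared: x=7 y=5. PCs: A@2 B@1 C@1
Step 5: thread A executes A3 (y = y + 1). Shared: x=7 y=6. PCs: A@3 B@1 C@1
Step 6: thread B executes B2 (x = x + 5). Shared: x=12 y=6. PCs: A@3 B@2 C@1
Step 7: thread C executes C2 (y = x). Shared: x=12 y=12. PCs: A@3 B@2 C@2
Step 8: thread C executes C3 (x = x + 5). Shared: x=17 y=12. PCs: A@3 B@2 C@3
Step 9: thread B executes B3 (y = y + 1). Shared: x=17 y=13. PCs: A@3 B@3 C@3
Step 10: thread B executes B4 (x = x * -1). Shared: x=-17 y=13. PCs: A@3 B@4 C@3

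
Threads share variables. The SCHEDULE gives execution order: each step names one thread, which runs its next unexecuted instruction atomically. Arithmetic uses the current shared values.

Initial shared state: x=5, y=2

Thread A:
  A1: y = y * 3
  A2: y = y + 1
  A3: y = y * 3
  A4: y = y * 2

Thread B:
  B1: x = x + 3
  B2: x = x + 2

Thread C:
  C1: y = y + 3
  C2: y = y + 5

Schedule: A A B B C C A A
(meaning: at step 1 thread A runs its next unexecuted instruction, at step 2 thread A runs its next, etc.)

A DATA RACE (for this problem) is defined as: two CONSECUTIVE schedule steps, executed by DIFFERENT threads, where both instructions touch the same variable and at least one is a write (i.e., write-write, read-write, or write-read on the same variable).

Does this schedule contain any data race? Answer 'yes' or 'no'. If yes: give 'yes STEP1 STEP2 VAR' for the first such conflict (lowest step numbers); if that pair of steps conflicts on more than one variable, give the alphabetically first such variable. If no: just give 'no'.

Steps 1,2: same thread (A). No race.
Steps 2,3: A(r=y,w=y) vs B(r=x,w=x). No conflict.
Steps 3,4: same thread (B). No race.
Steps 4,5: B(r=x,w=x) vs C(r=y,w=y). No conflict.
Steps 5,6: same thread (C). No race.
Steps 6,7: C(y = y + 5) vs A(y = y * 3). RACE on y (W-W).
Steps 7,8: same thread (A). No race.
First conflict at steps 6,7.

Answer: yes 6 7 y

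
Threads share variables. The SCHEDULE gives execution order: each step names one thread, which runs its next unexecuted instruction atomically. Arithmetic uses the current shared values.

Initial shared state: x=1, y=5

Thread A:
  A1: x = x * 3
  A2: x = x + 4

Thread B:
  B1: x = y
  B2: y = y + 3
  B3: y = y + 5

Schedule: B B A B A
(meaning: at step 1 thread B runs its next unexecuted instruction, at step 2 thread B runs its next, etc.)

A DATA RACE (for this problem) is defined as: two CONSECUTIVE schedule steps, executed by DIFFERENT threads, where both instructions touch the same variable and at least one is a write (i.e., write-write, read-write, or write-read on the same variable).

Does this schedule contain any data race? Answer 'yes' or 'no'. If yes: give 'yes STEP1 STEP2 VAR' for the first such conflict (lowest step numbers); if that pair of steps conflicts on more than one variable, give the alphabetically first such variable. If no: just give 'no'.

Steps 1,2: same thread (B). No race.
Steps 2,3: B(r=y,w=y) vs A(r=x,w=x). No conflict.
Steps 3,4: A(r=x,w=x) vs B(r=y,w=y). No conflict.
Steps 4,5: B(r=y,w=y) vs A(r=x,w=x). No conflict.

Answer: no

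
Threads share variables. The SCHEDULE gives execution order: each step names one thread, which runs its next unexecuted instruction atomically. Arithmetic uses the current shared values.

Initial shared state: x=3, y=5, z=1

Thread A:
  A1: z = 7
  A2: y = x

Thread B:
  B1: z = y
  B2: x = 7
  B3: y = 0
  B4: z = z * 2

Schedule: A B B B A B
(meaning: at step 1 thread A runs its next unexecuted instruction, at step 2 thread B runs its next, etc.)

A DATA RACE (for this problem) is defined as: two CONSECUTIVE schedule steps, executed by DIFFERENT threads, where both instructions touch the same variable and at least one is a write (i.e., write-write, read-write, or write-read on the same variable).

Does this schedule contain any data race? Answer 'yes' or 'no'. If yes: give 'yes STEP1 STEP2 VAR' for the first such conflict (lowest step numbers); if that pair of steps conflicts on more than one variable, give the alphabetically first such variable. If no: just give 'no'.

Answer: yes 1 2 z

Derivation:
Steps 1,2: A(z = 7) vs B(z = y). RACE on z (W-W).
Steps 2,3: same thread (B). No race.
Steps 3,4: same thread (B). No race.
Steps 4,5: B(y = 0) vs A(y = x). RACE on y (W-W).
Steps 5,6: A(r=x,w=y) vs B(r=z,w=z). No conflict.
First conflict at steps 1,2.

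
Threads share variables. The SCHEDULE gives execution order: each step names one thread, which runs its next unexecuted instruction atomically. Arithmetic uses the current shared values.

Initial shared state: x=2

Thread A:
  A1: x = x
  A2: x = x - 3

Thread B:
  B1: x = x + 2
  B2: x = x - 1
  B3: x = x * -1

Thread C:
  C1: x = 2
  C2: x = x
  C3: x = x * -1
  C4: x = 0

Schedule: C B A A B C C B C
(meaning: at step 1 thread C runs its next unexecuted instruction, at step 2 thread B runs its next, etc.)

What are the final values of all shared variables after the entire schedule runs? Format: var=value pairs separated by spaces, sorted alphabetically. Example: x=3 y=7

Step 1: thread C executes C1 (x = 2). Shared: x=2. PCs: A@0 B@0 C@1
Step 2: thread B executes B1 (x = x + 2). Shared: x=4. PCs: A@0 B@1 C@1
Step 3: thread A executes A1 (x = x). Shared: x=4. PCs: A@1 B@1 C@1
Step 4: thread A executes A2 (x = x - 3). Shared: x=1. PCs: A@2 B@1 C@1
Step 5: thread B executes B2 (x = x - 1). Shared: x=0. PCs: A@2 B@2 C@1
Step 6: thread C executes C2 (x = x). Shared: x=0. PCs: A@2 B@2 C@2
Step 7: thread C executes C3 (x = x * -1). Shared: x=0. PCs: A@2 B@2 C@3
Step 8: thread B executes B3 (x = x * -1). Shared: x=0. PCs: A@2 B@3 C@3
Step 9: thread C executes C4 (x = 0). Shared: x=0. PCs: A@2 B@3 C@4

Answer: x=0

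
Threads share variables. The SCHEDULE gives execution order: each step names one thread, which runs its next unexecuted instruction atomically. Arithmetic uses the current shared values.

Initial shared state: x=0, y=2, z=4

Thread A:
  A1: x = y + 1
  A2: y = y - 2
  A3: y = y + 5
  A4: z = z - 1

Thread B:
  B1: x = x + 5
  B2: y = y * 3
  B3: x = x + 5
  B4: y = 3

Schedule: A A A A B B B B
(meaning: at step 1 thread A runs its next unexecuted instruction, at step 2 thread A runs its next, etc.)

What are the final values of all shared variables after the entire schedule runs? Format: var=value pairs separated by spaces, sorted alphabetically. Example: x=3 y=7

Step 1: thread A executes A1 (x = y + 1). Shared: x=3 y=2 z=4. PCs: A@1 B@0
Step 2: thread A executes A2 (y = y - 2). Shared: x=3 y=0 z=4. PCs: A@2 B@0
Step 3: thread A executes A3 (y = y + 5). Shared: x=3 y=5 z=4. PCs: A@3 B@0
Step 4: thread A executes A4 (z = z - 1). Shared: x=3 y=5 z=3. PCs: A@4 B@0
Step 5: thread B executes B1 (x = x + 5). Shared: x=8 y=5 z=3. PCs: A@4 B@1
Step 6: thread B executes B2 (y = y * 3). Shared: x=8 y=15 z=3. PCs: A@4 B@2
Step 7: thread B executes B3 (x = x + 5). Shared: x=13 y=15 z=3. PCs: A@4 B@3
Step 8: thread B executes B4 (y = 3). Shared: x=13 y=3 z=3. PCs: A@4 B@4

Answer: x=13 y=3 z=3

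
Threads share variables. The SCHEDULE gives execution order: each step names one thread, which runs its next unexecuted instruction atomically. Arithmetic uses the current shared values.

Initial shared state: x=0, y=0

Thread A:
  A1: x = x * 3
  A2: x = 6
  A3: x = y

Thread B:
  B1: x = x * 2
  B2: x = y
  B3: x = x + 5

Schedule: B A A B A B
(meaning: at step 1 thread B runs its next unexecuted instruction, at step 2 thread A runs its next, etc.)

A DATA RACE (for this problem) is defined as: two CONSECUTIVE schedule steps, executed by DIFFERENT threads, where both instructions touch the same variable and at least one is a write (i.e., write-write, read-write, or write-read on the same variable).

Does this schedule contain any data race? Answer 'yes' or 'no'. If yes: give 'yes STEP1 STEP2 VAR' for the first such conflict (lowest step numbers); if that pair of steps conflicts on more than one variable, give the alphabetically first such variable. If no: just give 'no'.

Steps 1,2: B(x = x * 2) vs A(x = x * 3). RACE on x (W-W).
Steps 2,3: same thread (A). No race.
Steps 3,4: A(x = 6) vs B(x = y). RACE on x (W-W).
Steps 4,5: B(x = y) vs A(x = y). RACE on x (W-W).
Steps 5,6: A(x = y) vs B(x = x + 5). RACE on x (W-W).
First conflict at steps 1,2.

Answer: yes 1 2 x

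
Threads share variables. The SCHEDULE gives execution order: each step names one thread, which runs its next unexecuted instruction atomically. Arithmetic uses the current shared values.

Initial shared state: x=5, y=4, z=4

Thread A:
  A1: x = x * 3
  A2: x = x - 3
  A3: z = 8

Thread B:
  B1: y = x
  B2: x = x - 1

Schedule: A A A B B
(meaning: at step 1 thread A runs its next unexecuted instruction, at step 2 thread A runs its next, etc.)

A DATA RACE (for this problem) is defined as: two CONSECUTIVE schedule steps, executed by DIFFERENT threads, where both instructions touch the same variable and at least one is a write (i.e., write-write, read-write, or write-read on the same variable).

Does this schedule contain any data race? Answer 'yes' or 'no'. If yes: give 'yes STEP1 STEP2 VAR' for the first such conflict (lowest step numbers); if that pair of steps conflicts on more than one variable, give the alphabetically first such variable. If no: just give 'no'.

Answer: no

Derivation:
Steps 1,2: same thread (A). No race.
Steps 2,3: same thread (A). No race.
Steps 3,4: A(r=-,w=z) vs B(r=x,w=y). No conflict.
Steps 4,5: same thread (B). No race.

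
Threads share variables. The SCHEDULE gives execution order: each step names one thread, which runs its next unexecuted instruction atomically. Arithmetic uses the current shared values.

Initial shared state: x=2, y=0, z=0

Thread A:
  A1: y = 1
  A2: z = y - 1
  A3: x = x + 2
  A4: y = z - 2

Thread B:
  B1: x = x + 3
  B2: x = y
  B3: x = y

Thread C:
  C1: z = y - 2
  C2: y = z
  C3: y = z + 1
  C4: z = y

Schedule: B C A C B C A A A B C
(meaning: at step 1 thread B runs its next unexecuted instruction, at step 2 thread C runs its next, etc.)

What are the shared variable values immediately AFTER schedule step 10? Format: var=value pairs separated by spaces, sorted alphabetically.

Step 1: thread B executes B1 (x = x + 3). Shared: x=5 y=0 z=0. PCs: A@0 B@1 C@0
Step 2: thread C executes C1 (z = y - 2). Shared: x=5 y=0 z=-2. PCs: A@0 B@1 C@1
Step 3: thread A executes A1 (y = 1). Shared: x=5 y=1 z=-2. PCs: A@1 B@1 C@1
Step 4: thread C executes C2 (y = z). Shared: x=5 y=-2 z=-2. PCs: A@1 B@1 C@2
Step 5: thread B executes B2 (x = y). Shared: x=-2 y=-2 z=-2. PCs: A@1 B@2 C@2
Step 6: thread C executes C3 (y = z + 1). Shared: x=-2 y=-1 z=-2. PCs: A@1 B@2 C@3
Step 7: thread A executes A2 (z = y - 1). Shared: x=-2 y=-1 z=-2. PCs: A@2 B@2 C@3
Step 8: thread A executes A3 (x = x + 2). Shared: x=0 y=-1 z=-2. PCs: A@3 B@2 C@3
Step 9: thread A executes A4 (y = z - 2). Shared: x=0 y=-4 z=-2. PCs: A@4 B@2 C@3
Step 10: thread B executes B3 (x = y). Shared: x=-4 y=-4 z=-2. PCs: A@4 B@3 C@3

Answer: x=-4 y=-4 z=-2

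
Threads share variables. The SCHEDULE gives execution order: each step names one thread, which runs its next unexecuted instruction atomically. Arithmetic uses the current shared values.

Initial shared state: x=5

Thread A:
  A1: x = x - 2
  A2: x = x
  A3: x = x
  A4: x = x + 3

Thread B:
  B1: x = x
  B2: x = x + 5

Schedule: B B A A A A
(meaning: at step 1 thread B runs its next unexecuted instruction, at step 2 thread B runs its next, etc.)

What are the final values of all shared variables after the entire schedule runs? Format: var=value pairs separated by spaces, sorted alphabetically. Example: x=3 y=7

Answer: x=11

Derivation:
Step 1: thread B executes B1 (x = x). Shared: x=5. PCs: A@0 B@1
Step 2: thread B executes B2 (x = x + 5). Shared: x=10. PCs: A@0 B@2
Step 3: thread A executes A1 (x = x - 2). Shared: x=8. PCs: A@1 B@2
Step 4: thread A executes A2 (x = x). Shared: x=8. PCs: A@2 B@2
Step 5: thread A executes A3 (x = x). Shared: x=8. PCs: A@3 B@2
Step 6: thread A executes A4 (x = x + 3). Shared: x=11. PCs: A@4 B@2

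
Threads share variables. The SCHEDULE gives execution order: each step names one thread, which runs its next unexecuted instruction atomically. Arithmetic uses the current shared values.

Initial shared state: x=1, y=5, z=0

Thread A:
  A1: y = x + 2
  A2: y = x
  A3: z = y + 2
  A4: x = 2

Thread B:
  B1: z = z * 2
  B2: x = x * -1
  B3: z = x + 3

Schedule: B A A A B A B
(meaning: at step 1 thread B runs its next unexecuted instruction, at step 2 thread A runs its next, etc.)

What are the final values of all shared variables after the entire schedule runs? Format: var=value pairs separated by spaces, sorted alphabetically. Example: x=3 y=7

Answer: x=2 y=1 z=5

Derivation:
Step 1: thread B executes B1 (z = z * 2). Shared: x=1 y=5 z=0. PCs: A@0 B@1
Step 2: thread A executes A1 (y = x + 2). Shared: x=1 y=3 z=0. PCs: A@1 B@1
Step 3: thread A executes A2 (y = x). Shared: x=1 y=1 z=0. PCs: A@2 B@1
Step 4: thread A executes A3 (z = y + 2). Shared: x=1 y=1 z=3. PCs: A@3 B@1
Step 5: thread B executes B2 (x = x * -1). Shared: x=-1 y=1 z=3. PCs: A@3 B@2
Step 6: thread A executes A4 (x = 2). Shared: x=2 y=1 z=3. PCs: A@4 B@2
Step 7: thread B executes B3 (z = x + 3). Shared: x=2 y=1 z=5. PCs: A@4 B@3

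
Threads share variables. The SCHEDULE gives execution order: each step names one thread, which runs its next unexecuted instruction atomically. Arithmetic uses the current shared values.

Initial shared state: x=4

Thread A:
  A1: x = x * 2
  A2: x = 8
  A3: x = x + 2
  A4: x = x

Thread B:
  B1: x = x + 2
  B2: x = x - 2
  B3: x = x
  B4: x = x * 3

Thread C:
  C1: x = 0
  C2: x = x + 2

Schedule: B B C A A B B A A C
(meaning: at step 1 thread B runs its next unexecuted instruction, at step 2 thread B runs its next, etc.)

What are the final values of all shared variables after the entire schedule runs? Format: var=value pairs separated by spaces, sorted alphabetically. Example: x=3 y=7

Answer: x=28

Derivation:
Step 1: thread B executes B1 (x = x + 2). Shared: x=6. PCs: A@0 B@1 C@0
Step 2: thread B executes B2 (x = x - 2). Shared: x=4. PCs: A@0 B@2 C@0
Step 3: thread C executes C1 (x = 0). Shared: x=0. PCs: A@0 B@2 C@1
Step 4: thread A executes A1 (x = x * 2). Shared: x=0. PCs: A@1 B@2 C@1
Step 5: thread A executes A2 (x = 8). Shared: x=8. PCs: A@2 B@2 C@1
Step 6: thread B executes B3 (x = x). Shared: x=8. PCs: A@2 B@3 C@1
Step 7: thread B executes B4 (x = x * 3). Shared: x=24. PCs: A@2 B@4 C@1
Step 8: thread A executes A3 (x = x + 2). Shared: x=26. PCs: A@3 B@4 C@1
Step 9: thread A executes A4 (x = x). Shared: x=26. PCs: A@4 B@4 C@1
Step 10: thread C executes C2 (x = x + 2). Shared: x=28. PCs: A@4 B@4 C@2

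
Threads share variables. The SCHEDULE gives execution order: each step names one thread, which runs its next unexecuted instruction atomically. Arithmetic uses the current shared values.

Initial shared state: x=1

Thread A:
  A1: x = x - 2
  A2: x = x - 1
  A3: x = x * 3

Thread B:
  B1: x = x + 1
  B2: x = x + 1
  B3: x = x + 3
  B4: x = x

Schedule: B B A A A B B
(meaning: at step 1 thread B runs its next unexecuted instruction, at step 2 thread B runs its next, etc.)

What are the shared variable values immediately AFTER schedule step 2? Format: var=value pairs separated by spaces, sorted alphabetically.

Step 1: thread B executes B1 (x = x + 1). Shared: x=2. PCs: A@0 B@1
Step 2: thread B executes B2 (x = x + 1). Shared: x=3. PCs: A@0 B@2

Answer: x=3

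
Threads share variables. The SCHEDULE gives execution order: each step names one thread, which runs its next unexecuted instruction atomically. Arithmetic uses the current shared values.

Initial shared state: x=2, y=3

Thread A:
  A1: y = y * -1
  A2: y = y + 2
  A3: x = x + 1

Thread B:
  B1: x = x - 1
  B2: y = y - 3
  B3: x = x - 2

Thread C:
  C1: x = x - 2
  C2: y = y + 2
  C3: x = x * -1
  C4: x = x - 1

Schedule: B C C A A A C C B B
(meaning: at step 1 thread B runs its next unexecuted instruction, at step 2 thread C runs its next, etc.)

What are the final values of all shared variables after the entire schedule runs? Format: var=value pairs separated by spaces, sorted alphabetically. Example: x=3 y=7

Answer: x=-3 y=-6

Derivation:
Step 1: thread B executes B1 (x = x - 1). Shared: x=1 y=3. PCs: A@0 B@1 C@0
Step 2: thread C executes C1 (x = x - 2). Shared: x=-1 y=3. PCs: A@0 B@1 C@1
Step 3: thread C executes C2 (y = y + 2). Shared: x=-1 y=5. PCs: A@0 B@1 C@2
Step 4: thread A executes A1 (y = y * -1). Shared: x=-1 y=-5. PCs: A@1 B@1 C@2
Step 5: thread A executes A2 (y = y + 2). Shared: x=-1 y=-3. PCs: A@2 B@1 C@2
Step 6: thread A executes A3 (x = x + 1). Shared: x=0 y=-3. PCs: A@3 B@1 C@2
Step 7: thread C executes C3 (x = x * -1). Shared: x=0 y=-3. PCs: A@3 B@1 C@3
Step 8: thread C executes C4 (x = x - 1). Shared: x=-1 y=-3. PCs: A@3 B@1 C@4
Step 9: thread B executes B2 (y = y - 3). Shared: x=-1 y=-6. PCs: A@3 B@2 C@4
Step 10: thread B executes B3 (x = x - 2). Shared: x=-3 y=-6. PCs: A@3 B@3 C@4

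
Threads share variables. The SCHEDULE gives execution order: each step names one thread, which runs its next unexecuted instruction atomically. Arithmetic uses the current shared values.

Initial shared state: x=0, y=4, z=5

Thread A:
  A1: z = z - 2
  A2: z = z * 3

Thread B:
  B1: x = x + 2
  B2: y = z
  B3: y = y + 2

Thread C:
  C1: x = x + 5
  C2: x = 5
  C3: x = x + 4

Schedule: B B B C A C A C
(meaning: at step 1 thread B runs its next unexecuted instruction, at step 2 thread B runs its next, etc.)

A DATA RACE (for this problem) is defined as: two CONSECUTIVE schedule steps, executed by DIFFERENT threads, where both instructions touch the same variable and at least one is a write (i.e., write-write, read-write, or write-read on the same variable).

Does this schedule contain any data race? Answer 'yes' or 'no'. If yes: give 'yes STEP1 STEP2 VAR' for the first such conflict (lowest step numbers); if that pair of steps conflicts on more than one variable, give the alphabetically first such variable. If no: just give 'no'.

Steps 1,2: same thread (B). No race.
Steps 2,3: same thread (B). No race.
Steps 3,4: B(r=y,w=y) vs C(r=x,w=x). No conflict.
Steps 4,5: C(r=x,w=x) vs A(r=z,w=z). No conflict.
Steps 5,6: A(r=z,w=z) vs C(r=-,w=x). No conflict.
Steps 6,7: C(r=-,w=x) vs A(r=z,w=z). No conflict.
Steps 7,8: A(r=z,w=z) vs C(r=x,w=x). No conflict.

Answer: no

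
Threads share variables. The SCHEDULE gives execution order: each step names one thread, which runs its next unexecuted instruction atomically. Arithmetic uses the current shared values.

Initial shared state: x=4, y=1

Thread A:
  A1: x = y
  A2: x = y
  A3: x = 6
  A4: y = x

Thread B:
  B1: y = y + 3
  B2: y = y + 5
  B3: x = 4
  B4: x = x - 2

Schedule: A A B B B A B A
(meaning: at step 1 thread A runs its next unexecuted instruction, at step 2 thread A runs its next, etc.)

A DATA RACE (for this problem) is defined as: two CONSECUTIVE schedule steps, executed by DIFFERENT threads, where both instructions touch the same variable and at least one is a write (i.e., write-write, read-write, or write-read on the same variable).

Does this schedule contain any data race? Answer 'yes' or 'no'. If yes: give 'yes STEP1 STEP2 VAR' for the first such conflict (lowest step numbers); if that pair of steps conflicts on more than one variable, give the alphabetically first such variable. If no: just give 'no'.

Steps 1,2: same thread (A). No race.
Steps 2,3: A(x = y) vs B(y = y + 3). RACE on y (R-W).
Steps 3,4: same thread (B). No race.
Steps 4,5: same thread (B). No race.
Steps 5,6: B(x = 4) vs A(x = 6). RACE on x (W-W).
Steps 6,7: A(x = 6) vs B(x = x - 2). RACE on x (W-W).
Steps 7,8: B(x = x - 2) vs A(y = x). RACE on x (W-R).
First conflict at steps 2,3.

Answer: yes 2 3 y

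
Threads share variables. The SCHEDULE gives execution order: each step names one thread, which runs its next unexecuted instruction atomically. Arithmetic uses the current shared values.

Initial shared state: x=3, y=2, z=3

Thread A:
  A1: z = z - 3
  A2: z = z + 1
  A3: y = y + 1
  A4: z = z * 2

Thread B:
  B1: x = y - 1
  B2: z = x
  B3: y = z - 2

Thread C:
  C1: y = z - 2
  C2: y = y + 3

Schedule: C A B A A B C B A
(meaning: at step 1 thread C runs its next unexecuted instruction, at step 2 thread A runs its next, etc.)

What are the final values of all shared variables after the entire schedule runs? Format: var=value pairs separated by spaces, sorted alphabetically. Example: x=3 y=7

Step 1: thread C executes C1 (y = z - 2). Shared: x=3 y=1 z=3. PCs: A@0 B@0 C@1
Step 2: thread A executes A1 (z = z - 3). Shared: x=3 y=1 z=0. PCs: A@1 B@0 C@1
Step 3: thread B executes B1 (x = y - 1). Shared: x=0 y=1 z=0. PCs: A@1 B@1 C@1
Step 4: thread A executes A2 (z = z + 1). Shared: x=0 y=1 z=1. PCs: A@2 B@1 C@1
Step 5: thread A executes A3 (y = y + 1). Shared: x=0 y=2 z=1. PCs: A@3 B@1 C@1
Step 6: thread B executes B2 (z = x). Shared: x=0 y=2 z=0. PCs: A@3 B@2 C@1
Step 7: thread C executes C2 (y = y + 3). Shared: x=0 y=5 z=0. PCs: A@3 B@2 C@2
Step 8: thread B executes B3 (y = z - 2). Shared: x=0 y=-2 z=0. PCs: A@3 B@3 C@2
Step 9: thread A executes A4 (z = z * 2). Shared: x=0 y=-2 z=0. PCs: A@4 B@3 C@2

Answer: x=0 y=-2 z=0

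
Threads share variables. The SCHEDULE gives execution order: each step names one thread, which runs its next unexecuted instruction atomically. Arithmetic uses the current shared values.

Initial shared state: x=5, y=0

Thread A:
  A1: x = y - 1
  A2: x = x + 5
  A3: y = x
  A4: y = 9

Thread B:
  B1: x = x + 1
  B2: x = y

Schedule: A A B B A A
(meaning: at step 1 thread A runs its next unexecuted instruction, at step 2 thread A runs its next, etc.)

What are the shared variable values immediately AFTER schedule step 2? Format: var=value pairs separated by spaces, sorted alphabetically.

Step 1: thread A executes A1 (x = y - 1). Shared: x=-1 y=0. PCs: A@1 B@0
Step 2: thread A executes A2 (x = x + 5). Shared: x=4 y=0. PCs: A@2 B@0

Answer: x=4 y=0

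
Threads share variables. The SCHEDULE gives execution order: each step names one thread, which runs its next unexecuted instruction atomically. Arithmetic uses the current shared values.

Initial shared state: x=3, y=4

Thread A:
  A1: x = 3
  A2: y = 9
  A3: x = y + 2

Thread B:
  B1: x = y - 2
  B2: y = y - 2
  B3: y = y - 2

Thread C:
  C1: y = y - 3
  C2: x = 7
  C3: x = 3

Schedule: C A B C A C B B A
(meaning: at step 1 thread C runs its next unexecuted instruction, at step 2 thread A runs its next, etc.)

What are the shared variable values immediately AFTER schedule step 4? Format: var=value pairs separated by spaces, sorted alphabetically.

Answer: x=7 y=1

Derivation:
Step 1: thread C executes C1 (y = y - 3). Shared: x=3 y=1. PCs: A@0 B@0 C@1
Step 2: thread A executes A1 (x = 3). Shared: x=3 y=1. PCs: A@1 B@0 C@1
Step 3: thread B executes B1 (x = y - 2). Shared: x=-1 y=1. PCs: A@1 B@1 C@1
Step 4: thread C executes C2 (x = 7). Shared: x=7 y=1. PCs: A@1 B@1 C@2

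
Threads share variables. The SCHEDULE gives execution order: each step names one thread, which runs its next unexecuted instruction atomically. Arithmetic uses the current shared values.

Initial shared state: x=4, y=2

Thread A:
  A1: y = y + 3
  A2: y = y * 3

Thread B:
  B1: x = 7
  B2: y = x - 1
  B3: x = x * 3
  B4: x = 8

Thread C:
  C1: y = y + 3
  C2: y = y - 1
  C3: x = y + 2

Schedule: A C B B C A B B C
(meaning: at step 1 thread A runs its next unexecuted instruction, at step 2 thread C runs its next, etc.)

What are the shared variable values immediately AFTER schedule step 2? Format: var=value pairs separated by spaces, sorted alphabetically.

Step 1: thread A executes A1 (y = y + 3). Shared: x=4 y=5. PCs: A@1 B@0 C@0
Step 2: thread C executes C1 (y = y + 3). Shared: x=4 y=8. PCs: A@1 B@0 C@1

Answer: x=4 y=8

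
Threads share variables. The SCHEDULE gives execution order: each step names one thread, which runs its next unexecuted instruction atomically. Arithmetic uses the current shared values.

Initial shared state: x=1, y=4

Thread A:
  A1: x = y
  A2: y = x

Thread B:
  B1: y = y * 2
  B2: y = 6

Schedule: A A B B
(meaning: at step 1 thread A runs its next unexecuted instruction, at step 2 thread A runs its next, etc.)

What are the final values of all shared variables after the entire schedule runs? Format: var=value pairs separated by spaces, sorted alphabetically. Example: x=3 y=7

Answer: x=4 y=6

Derivation:
Step 1: thread A executes A1 (x = y). Shared: x=4 y=4. PCs: A@1 B@0
Step 2: thread A executes A2 (y = x). Shared: x=4 y=4. PCs: A@2 B@0
Step 3: thread B executes B1 (y = y * 2). Shared: x=4 y=8. PCs: A@2 B@1
Step 4: thread B executes B2 (y = 6). Shared: x=4 y=6. PCs: A@2 B@2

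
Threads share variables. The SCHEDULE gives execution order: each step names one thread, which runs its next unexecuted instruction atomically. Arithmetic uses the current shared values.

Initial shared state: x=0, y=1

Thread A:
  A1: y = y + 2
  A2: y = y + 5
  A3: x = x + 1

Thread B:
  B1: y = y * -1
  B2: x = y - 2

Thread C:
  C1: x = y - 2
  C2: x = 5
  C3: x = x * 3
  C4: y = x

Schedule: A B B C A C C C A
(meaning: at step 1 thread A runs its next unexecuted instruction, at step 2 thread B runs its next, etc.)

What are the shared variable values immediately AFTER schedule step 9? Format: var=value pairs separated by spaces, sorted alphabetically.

Answer: x=16 y=15

Derivation:
Step 1: thread A executes A1 (y = y + 2). Shared: x=0 y=3. PCs: A@1 B@0 C@0
Step 2: thread B executes B1 (y = y * -1). Shared: x=0 y=-3. PCs: A@1 B@1 C@0
Step 3: thread B executes B2 (x = y - 2). Shared: x=-5 y=-3. PCs: A@1 B@2 C@0
Step 4: thread C executes C1 (x = y - 2). Shared: x=-5 y=-3. PCs: A@1 B@2 C@1
Step 5: thread A executes A2 (y = y + 5). Shared: x=-5 y=2. PCs: A@2 B@2 C@1
Step 6: thread C executes C2 (x = 5). Shared: x=5 y=2. PCs: A@2 B@2 C@2
Step 7: thread C executes C3 (x = x * 3). Shared: x=15 y=2. PCs: A@2 B@2 C@3
Step 8: thread C executes C4 (y = x). Shared: x=15 y=15. PCs: A@2 B@2 C@4
Step 9: thread A executes A3 (x = x + 1). Shared: x=16 y=15. PCs: A@3 B@2 C@4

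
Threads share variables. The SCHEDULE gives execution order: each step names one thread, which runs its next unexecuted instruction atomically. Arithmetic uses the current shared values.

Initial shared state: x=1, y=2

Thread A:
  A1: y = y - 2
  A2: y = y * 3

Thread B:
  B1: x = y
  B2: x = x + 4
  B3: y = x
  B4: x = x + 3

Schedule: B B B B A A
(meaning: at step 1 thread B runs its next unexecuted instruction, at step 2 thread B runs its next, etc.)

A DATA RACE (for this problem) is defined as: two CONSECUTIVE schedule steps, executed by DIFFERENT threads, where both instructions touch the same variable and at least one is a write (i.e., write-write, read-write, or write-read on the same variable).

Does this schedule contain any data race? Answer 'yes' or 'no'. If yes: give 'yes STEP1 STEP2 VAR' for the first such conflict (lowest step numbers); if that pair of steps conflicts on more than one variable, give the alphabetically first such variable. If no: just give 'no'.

Steps 1,2: same thread (B). No race.
Steps 2,3: same thread (B). No race.
Steps 3,4: same thread (B). No race.
Steps 4,5: B(r=x,w=x) vs A(r=y,w=y). No conflict.
Steps 5,6: same thread (A). No race.

Answer: no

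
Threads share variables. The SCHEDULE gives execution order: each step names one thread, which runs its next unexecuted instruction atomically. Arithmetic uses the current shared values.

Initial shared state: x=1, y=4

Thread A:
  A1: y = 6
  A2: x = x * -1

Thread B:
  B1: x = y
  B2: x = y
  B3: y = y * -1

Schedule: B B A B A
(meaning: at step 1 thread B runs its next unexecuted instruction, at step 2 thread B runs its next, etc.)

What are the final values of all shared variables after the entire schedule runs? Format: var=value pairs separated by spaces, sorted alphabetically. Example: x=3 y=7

Answer: x=-4 y=-6

Derivation:
Step 1: thread B executes B1 (x = y). Shared: x=4 y=4. PCs: A@0 B@1
Step 2: thread B executes B2 (x = y). Shared: x=4 y=4. PCs: A@0 B@2
Step 3: thread A executes A1 (y = 6). Shared: x=4 y=6. PCs: A@1 B@2
Step 4: thread B executes B3 (y = y * -1). Shared: x=4 y=-6. PCs: A@1 B@3
Step 5: thread A executes A2 (x = x * -1). Shared: x=-4 y=-6. PCs: A@2 B@3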